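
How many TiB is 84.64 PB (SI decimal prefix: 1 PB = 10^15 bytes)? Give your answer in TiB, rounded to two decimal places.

76,979.63 TiB

84.64 PB = 84.64 × 10^15 bytes = 84,640,000,000,000,000 bytes
1 TiB = 2^40 bytes = 1,099,511,627,776 bytes
84,640,000,000,000,000 / 1,099,511,627,776 = 76,979.63 TiB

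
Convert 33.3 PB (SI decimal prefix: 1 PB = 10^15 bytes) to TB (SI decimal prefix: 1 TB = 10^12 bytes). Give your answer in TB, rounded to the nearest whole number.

33,300 TB

33.3 PB = 33.3 × 10^15 bytes = 33,300,000,000,000,000 bytes
1 TB = 10^12 bytes = 1,000,000,000,000 bytes
33,300,000,000,000,000 / 1,000,000,000,000 = 33,300 TB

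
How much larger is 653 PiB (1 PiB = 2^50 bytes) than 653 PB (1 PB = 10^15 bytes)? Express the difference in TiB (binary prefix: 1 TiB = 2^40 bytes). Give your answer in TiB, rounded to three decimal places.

653 PiB = 653 × 1,125,899,906,842,624 = 735,212,639,168,233,472 bytes
653 PB = 653 × 1,000,000,000,000,000 = 653,000,000,000,000,000 bytes
difference = 82,212,639,168,233,472 bytes
82,212,639,168,233,472 / 1,099,511,627,776 = 74,771.960 TiB

74,771.960 TiB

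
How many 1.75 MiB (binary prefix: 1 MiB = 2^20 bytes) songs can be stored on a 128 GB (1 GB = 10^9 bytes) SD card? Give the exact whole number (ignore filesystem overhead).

Capacity: 128 GB = 128,000,000,000 bytes
Per item: 1.75 MiB = 1,835,008 bytes
⌊128,000,000,000 / 1,835,008⌋ = 69,754

69,754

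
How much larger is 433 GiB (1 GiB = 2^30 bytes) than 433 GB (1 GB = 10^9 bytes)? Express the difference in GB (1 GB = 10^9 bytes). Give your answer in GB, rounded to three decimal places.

433 GiB = 433 × 1,073,741,824 = 464,930,209,792 bytes
433 GB = 433 × 1,000,000,000 = 433,000,000,000 bytes
difference = 31,930,209,792 bytes
31,930,209,792 / 1,000,000,000 = 31.930 GB

31.930 GB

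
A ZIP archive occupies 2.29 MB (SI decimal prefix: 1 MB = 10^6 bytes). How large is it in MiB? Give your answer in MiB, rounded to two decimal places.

2.29 MB × 1,000,000 bytes/MB = 2,290,000 bytes
1 MiB = 1,048,576 bytes
2,290,000 / 1,048,576 = 2.18 MiB

2.18 MiB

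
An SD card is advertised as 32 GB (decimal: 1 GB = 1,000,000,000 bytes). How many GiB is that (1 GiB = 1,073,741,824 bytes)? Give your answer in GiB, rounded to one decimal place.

29.8 GiB

32 GB = 32 × 10^9 bytes = 32,000,000,000 bytes
1 GiB = 2^30 bytes = 1,073,741,824 bytes
32,000,000,000 / 1,073,741,824 = 29.8 GiB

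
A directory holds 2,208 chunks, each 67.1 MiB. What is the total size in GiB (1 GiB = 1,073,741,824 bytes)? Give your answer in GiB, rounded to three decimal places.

Total = 2,208 × 67.1 MiB = 148156.8 MiB
= 148156.8 × 1,048,576 bytes = 155,353,664,716.8 bytes
1 GiB = 1,073,741,824 bytes
155,353,664,716.8 / 1,073,741,824 = 144.684 GiB

144.684 GiB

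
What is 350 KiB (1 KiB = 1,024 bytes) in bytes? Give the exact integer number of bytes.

350 × 1,024 = 358,400 bytes  (1 KiB = 2^10 bytes)

358,400 bytes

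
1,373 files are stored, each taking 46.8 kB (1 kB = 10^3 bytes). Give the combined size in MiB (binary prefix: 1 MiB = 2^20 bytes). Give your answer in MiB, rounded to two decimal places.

61.28 MiB

Total = 1,373 × 46.8 kB = 64256.4 kB
= 64256.4 × 1,000 bytes = 64,256,400 bytes
1 MiB = 1,048,576 bytes
64,256,400 / 1,048,576 = 61.28 MiB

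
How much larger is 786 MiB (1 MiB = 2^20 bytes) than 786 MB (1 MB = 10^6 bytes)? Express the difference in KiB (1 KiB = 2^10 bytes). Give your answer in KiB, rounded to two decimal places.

786 MiB = 786 × 1,048,576 = 824,180,736 bytes
786 MB = 786 × 1,000,000 = 786,000,000 bytes
difference = 38,180,736 bytes
38,180,736 / 1,024 = 37,285.88 KiB

37,285.88 KiB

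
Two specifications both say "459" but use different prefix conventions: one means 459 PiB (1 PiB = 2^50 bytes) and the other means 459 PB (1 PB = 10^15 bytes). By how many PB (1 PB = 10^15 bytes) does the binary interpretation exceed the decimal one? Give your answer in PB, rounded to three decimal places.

57.788 PB

459 PiB = 459 × 1,125,899,906,842,624 = 516,788,057,240,764,416 bytes
459 PB = 459 × 1,000,000,000,000,000 = 459,000,000,000,000,000 bytes
difference = 57,788,057,240,764,416 bytes
57,788,057,240,764,416 / 1,000,000,000,000,000 = 57.788 PB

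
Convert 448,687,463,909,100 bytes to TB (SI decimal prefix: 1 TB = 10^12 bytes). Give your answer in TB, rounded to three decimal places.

448.687 TB

448,687,463,909,100 bytes given.
1 TB = 10^12 bytes = 1,000,000,000,000 bytes
448,687,463,909,100 / 1,000,000,000,000 = 448.687 TB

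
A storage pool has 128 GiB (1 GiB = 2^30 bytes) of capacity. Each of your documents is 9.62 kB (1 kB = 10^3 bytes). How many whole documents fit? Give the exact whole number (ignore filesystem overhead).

Capacity: 128 GiB = 137,438,953,472 bytes
Per item: 9.62 kB = 9,620 bytes
⌊137,438,953,472 / 9,620⌋ = 14,286,793

14,286,793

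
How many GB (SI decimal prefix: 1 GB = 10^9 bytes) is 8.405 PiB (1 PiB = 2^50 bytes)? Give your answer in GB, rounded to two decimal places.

8.405 PiB = 8.405 × 2^50 bytes = 9,463,188,717,012,254.72 bytes
1 GB = 10^9 bytes = 1,000,000,000 bytes
9,463,188,717,012,254.72 / 1,000,000,000 = 9,463,188.72 GB

9,463,188.72 GB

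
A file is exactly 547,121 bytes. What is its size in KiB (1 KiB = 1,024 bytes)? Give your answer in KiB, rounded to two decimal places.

534.30 KiB

547,121 bytes given.
1 KiB = 2^10 bytes = 1,024 bytes
547,121 / 1,024 = 534.30 KiB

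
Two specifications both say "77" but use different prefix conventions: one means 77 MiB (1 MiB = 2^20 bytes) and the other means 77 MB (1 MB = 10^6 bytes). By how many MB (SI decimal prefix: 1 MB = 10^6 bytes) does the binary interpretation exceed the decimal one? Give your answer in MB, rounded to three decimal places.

77 MiB = 77 × 1,048,576 = 80,740,352 bytes
77 MB = 77 × 1,000,000 = 77,000,000 bytes
difference = 3,740,352 bytes
3,740,352 / 1,000,000 = 3.740 MB

3.740 MB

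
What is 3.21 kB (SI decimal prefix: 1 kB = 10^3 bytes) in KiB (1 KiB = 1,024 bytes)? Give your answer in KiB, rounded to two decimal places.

3.21 kB = 3.21 × 10^3 bytes = 3,210 bytes
1 KiB = 2^10 bytes = 1,024 bytes
3,210 / 1,024 = 3.13 KiB

3.13 KiB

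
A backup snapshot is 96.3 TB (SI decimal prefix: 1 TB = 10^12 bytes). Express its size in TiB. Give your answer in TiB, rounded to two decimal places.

96.3 TB = 96.3 × 10^12 bytes = 96,300,000,000,000 bytes
1 TiB = 2^40 bytes = 1,099,511,627,776 bytes
96,300,000,000,000 / 1,099,511,627,776 = 87.58 TiB

87.58 TiB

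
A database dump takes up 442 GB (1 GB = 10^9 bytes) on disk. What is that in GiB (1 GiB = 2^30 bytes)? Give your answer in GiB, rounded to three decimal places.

442 GB × 1,000,000,000 bytes/GB = 442,000,000,000 bytes
1 GiB = 1,073,741,824 bytes
442,000,000,000 / 1,073,741,824 = 411.645 GiB

411.645 GiB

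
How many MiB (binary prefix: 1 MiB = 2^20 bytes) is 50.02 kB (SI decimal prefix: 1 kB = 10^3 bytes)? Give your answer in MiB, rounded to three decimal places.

50.02 kB × 1,000 bytes/kB = 50,020 bytes
1 MiB = 2^20 bytes = 1,048,576 bytes
50,020 / 1,048,576 = 0.048 MiB

0.048 MiB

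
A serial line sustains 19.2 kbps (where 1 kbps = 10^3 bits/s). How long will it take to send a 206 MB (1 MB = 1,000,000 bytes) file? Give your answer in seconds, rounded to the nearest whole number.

85,833 seconds

206 MB = 206,000,000 bytes = 1,648,000,000 bits
19.2 kbps = 19,200 bits/s
time = 1,648,000,000 / 19,200 = 85,833 s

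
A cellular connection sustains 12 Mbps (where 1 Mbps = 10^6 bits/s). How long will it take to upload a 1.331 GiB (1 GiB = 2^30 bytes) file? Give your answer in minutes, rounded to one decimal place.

1.331 GiB = 1,429,150,367.744 bytes = 11,433,202,941.952 bits
12 Mbps = 12,000,000 bits/s
time = 11,433,202,941.952 / 12,000,000 = 952.77 s
952.77 s / 60 = 15.9 minutes

15.9 minutes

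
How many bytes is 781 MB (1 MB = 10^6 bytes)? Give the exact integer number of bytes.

781 × 1,000,000 = 781,000,000 bytes  (1 MB = 10^6 bytes)

781,000,000 bytes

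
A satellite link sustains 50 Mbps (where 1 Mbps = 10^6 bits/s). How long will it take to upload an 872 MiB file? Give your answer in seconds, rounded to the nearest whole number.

146 seconds

872 MiB = 914,358,272 bytes = 7,314,866,176 bits
50 Mbps = 50,000,000 bits/s
time = 7,314,866,176 / 50,000,000 = 146 s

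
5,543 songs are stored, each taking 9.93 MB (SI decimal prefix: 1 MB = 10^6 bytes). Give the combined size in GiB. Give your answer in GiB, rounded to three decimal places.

Total = 5,543 × 9.93 MB = 55041.99 MB
= 55041.99 × 1,000,000 bytes = 55,041,990,000 bytes
1 GiB = 1,073,741,824 bytes
55,041,990,000 / 1,073,741,824 = 51.262 GiB

51.262 GiB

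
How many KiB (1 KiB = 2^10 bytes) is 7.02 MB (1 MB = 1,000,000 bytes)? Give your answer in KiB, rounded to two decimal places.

6,855.47 KiB

7.02 MB × 1,000,000 bytes/MB = 7,020,000 bytes
1 KiB = 2^10 bytes = 1,024 bytes
7,020,000 / 1,024 = 6,855.47 KiB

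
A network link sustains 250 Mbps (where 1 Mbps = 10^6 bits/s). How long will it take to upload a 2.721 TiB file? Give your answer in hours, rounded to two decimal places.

26.59 hours

2.721 TiB = 2,991,771,139,178.496 bytes = 23,934,169,113,427.968 bits
250 Mbps = 250,000,000 bits/s
time = 23,934,169,113,427.968 / 250,000,000 = 95,736.6765 s
95,736.6765 s / 3600 = 26.59 hours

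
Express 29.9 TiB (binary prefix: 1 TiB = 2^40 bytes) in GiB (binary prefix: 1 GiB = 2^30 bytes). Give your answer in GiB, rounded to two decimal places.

30,617.60 GiB

29.9 TiB = 29.9 × 2^40 bytes = 32,875,397,670,502.4 bytes
1 GiB = 2^30 bytes = 1,073,741,824 bytes
32,875,397,670,502.4 / 1,073,741,824 = 30,617.60 GiB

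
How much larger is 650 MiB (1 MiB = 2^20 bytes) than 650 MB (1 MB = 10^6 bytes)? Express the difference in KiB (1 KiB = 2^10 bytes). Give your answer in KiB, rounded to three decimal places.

650 MiB = 650 × 1,048,576 = 681,574,400 bytes
650 MB = 650 × 1,000,000 = 650,000,000 bytes
difference = 31,574,400 bytes
31,574,400 / 1,024 = 30,834.375 KiB

30,834.375 KiB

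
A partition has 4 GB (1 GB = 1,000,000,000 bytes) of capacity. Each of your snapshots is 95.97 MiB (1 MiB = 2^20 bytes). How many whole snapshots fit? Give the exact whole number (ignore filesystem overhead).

Capacity: 4 GB = 4,000,000,000 bytes
Per item: 95.97 MiB = 100,631,838.72 bytes
⌊4,000,000,000 / 100,631,838.72⌋ = 39

39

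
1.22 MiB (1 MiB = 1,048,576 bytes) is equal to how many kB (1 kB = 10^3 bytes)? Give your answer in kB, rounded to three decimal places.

1.22 MiB = 1.22 × 2^20 bytes = 1,279,262.72 bytes
1 kB = 10^3 bytes = 1,000 bytes
1,279,262.72 / 1,000 = 1,279.263 kB

1,279.263 kB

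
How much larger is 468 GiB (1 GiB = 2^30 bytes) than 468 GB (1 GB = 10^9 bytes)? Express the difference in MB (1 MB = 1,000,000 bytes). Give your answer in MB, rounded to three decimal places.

34,511.174 MB

468 GiB = 468 × 1,073,741,824 = 502,511,173,632 bytes
468 GB = 468 × 1,000,000,000 = 468,000,000,000 bytes
difference = 34,511,173,632 bytes
34,511,173,632 / 1,000,000 = 34,511.174 MB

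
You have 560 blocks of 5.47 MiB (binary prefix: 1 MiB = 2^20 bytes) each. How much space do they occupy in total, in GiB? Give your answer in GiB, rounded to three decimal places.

2.991 GiB

Total = 560 × 5.47 MiB = 3063.2 MiB
= 3063.2 × 1,048,576 bytes = 3,211,998,003.2 bytes
1 GiB = 1,073,741,824 bytes
3,211,998,003.2 / 1,073,741,824 = 2.991 GiB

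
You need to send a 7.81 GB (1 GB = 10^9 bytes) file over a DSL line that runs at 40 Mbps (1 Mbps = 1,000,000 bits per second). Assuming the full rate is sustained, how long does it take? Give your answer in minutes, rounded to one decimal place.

26.0 minutes

7.81 GB = 7,810,000,000 bytes = 62,480,000,000 bits
40 Mbps = 40,000,000 bits/s
time = 62,480,000,000 / 40,000,000 = 1,562.00 s
1,562.00 s / 60 = 26.0 minutes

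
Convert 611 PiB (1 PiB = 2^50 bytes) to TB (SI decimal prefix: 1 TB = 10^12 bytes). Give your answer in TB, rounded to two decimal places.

687,924.84 TB

611 PiB × 1,125,899,906,842,624 bytes/PiB = 687,924,843,080,843,264 bytes
1 TB = 10^12 bytes = 1,000,000,000,000 bytes
687,924,843,080,843,264 / 1,000,000,000,000 = 687,924.84 TB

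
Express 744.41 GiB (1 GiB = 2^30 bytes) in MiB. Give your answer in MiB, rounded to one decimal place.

744.41 GiB = 744.41 × 2^30 bytes = 799,304,151,203.84 bytes
1 MiB = 1,048,576 bytes
799,304,151,203.84 / 1,048,576 = 762,275.8 MiB

762,275.8 MiB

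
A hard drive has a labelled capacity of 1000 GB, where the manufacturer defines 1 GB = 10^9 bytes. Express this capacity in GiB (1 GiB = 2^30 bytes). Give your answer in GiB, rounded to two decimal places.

931.32 GiB

1000 GB = 1000 × 10^9 bytes = 1,000,000,000,000 bytes
1 GiB = 2^30 bytes = 1,073,741,824 bytes
1,000,000,000,000 / 1,073,741,824 = 931.32 GiB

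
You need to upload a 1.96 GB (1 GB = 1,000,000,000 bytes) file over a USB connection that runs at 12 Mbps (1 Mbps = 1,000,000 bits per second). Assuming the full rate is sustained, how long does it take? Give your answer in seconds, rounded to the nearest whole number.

1,307 seconds

1.96 GB = 1,960,000,000 bytes = 15,680,000,000 bits
12 Mbps = 12,000,000 bits/s
time = 15,680,000,000 / 12,000,000 = 1,307 s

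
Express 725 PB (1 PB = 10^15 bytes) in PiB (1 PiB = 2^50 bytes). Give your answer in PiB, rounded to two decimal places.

643.93 PiB

725 PB = 725 × 10^15 bytes = 725,000,000,000,000,000 bytes
1 PiB = 2^50 bytes = 1,125,899,906,842,624 bytes
725,000,000,000,000,000 / 1,125,899,906,842,624 = 643.93 PiB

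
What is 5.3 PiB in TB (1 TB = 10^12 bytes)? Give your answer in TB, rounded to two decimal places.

5,967.27 TB

5.3 PiB × 1,125,899,906,842,624 bytes/PiB = 5,967,269,506,265,907.2 bytes
1 TB = 10^12 bytes = 1,000,000,000,000 bytes
5,967,269,506,265,907.2 / 1,000,000,000,000 = 5,967.27 TB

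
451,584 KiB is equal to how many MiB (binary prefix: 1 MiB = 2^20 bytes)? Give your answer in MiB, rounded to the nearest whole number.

451,584 KiB × 1,024 bytes/KiB = 462,422,016 bytes
1 MiB = 2^20 bytes = 1,048,576 bytes
462,422,016 / 1,048,576 = 441 MiB

441 MiB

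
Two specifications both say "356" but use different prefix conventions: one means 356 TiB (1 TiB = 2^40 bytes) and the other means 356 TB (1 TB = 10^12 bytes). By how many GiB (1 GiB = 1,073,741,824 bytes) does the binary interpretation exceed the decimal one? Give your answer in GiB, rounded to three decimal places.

356 TiB = 356 × 1,099,511,627,776 = 391,426,139,488,256 bytes
356 TB = 356 × 1,000,000,000,000 = 356,000,000,000,000 bytes
difference = 35,426,139,488,256 bytes
35,426,139,488,256 / 1,073,741,824 = 32,993.163 GiB

32,993.163 GiB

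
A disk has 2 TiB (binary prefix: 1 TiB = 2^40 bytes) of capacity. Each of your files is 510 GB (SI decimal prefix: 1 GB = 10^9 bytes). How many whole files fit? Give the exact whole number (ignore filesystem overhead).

4

Capacity: 2 TiB = 2,199,023,255,552 bytes
Per item: 510 GB = 510,000,000,000 bytes
⌊2,199,023,255,552 / 510,000,000,000⌋ = 4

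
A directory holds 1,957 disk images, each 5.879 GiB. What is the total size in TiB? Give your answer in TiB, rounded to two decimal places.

Total = 1,957 × 5.879 GiB = 11505.203 GiB
= 11505.203 × 1,073,741,824 bytes = 12,353,617,654,710.272 bytes
1 TiB = 1,099,511,627,776 bytes
12,353,617,654,710.272 / 1,099,511,627,776 = 11.24 TiB

11.24 TiB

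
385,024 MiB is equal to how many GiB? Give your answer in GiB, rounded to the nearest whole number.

385,024 MiB × 1,048,576 bytes/MiB = 403,726,925,824 bytes
1 GiB = 1,073,741,824 bytes
403,726,925,824 / 1,073,741,824 = 376 GiB

376 GiB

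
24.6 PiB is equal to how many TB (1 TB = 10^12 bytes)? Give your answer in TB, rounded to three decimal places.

27,697.138 TB

24.6 PiB = 24.6 × 2^50 bytes = 27,697,137,708,328,550.4 bytes
1 TB = 1,000,000,000,000 bytes
27,697,137,708,328,550.4 / 1,000,000,000,000 = 27,697.138 TB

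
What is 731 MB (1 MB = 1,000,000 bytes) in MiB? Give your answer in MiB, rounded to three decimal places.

731 MB = 731 × 10^6 bytes = 731,000,000 bytes
1 MiB = 2^20 bytes = 1,048,576 bytes
731,000,000 / 1,048,576 = 697.136 MiB

697.136 MiB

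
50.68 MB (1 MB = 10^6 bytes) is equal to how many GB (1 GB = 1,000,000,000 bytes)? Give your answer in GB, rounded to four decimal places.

0.0507 GB

50.68 MB = 50.68 × 10^6 bytes = 50,680,000 bytes
1 GB = 1,000,000,000 bytes
50,680,000 / 1,000,000,000 = 0.0507 GB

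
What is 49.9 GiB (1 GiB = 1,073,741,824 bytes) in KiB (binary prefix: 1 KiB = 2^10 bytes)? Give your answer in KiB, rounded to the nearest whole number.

52,323,942 KiB

49.9 GiB = 49.9 × 2^30 bytes = 53,579,717,017.6 bytes
1 KiB = 1,024 bytes
53,579,717,017.6 / 1,024 = 52,323,942 KiB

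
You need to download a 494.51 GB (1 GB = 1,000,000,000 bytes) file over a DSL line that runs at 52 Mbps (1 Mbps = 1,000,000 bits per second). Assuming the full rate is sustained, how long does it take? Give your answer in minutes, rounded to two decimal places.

494.51 GB = 494,510,000,000 bytes = 3,956,080,000,000 bits
52 Mbps = 52,000,000 bits/s
time = 3,956,080,000,000 / 52,000,000 = 76,078.462 s
76,078.462 s / 60 = 1,267.97 minutes

1,267.97 minutes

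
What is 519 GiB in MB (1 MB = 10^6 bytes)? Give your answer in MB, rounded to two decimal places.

557,272.01 MB

519 GiB × 1,073,741,824 bytes/GiB = 557,272,006,656 bytes
1 MB = 1,000,000 bytes
557,272,006,656 / 1,000,000 = 557,272.01 MB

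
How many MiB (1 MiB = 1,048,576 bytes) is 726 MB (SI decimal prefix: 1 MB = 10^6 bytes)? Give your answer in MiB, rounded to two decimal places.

692.37 MiB

726 MB = 726 × 10^6 bytes = 726,000,000 bytes
1 MiB = 2^20 bytes = 1,048,576 bytes
726,000,000 / 1,048,576 = 692.37 MiB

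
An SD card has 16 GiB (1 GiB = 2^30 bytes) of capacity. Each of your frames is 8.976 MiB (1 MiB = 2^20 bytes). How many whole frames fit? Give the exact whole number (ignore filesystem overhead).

1,825

Capacity: 16 GiB = 17,179,869,184 bytes
Per item: 8.976 MiB = 9,412,018.176 bytes
⌊17,179,869,184 / 9,412,018.176⌋ = 1,825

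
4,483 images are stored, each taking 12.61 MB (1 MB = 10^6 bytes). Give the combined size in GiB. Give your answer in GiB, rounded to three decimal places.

52.648 GiB

Total = 4,483 × 12.61 MB = 56530.63 MB
= 56530.63 × 1,000,000 bytes = 56,530,630,000 bytes
1 GiB = 1,073,741,824 bytes
56,530,630,000 / 1,073,741,824 = 52.648 GiB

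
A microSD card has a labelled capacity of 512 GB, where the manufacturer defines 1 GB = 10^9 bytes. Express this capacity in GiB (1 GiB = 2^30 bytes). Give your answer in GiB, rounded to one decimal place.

476.8 GiB

512 GB × 1,000,000,000 bytes/GB = 512,000,000,000 bytes
1 GiB = 1,073,741,824 bytes
512,000,000,000 / 1,073,741,824 = 476.8 GiB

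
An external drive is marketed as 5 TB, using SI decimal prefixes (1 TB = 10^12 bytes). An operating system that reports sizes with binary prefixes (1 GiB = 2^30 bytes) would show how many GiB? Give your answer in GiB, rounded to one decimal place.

4,656.6 GiB

5 TB × 1,000,000,000,000 bytes/TB = 5,000,000,000,000 bytes
1 GiB = 1,073,741,824 bytes
5,000,000,000,000 / 1,073,741,824 = 4,656.6 GiB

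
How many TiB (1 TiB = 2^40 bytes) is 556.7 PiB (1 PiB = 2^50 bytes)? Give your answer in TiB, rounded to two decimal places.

570,060.80 TiB

556.7 PiB = 556.7 × 2^50 bytes = 626,788,478,139,288,780.8 bytes
1 TiB = 1,099,511,627,776 bytes
626,788,478,139,288,780.8 / 1,099,511,627,776 = 570,060.80 TiB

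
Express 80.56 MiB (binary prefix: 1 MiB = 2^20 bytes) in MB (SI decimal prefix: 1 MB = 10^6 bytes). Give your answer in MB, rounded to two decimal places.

80.56 MiB × 1,048,576 bytes/MiB = 84,473,282.56 bytes
1 MB = 1,000,000 bytes
84,473,282.56 / 1,000,000 = 84.47 MB

84.47 MB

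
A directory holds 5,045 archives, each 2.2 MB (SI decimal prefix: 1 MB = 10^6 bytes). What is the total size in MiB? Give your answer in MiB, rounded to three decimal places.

10,584.831 MiB

Total = 5,045 × 2.2 MB = 11,099 MB
= 11,099 × 1,000,000 bytes = 11,099,000,000 bytes
1 MiB = 1,048,576 bytes
11,099,000,000 / 1,048,576 = 10,584.831 MiB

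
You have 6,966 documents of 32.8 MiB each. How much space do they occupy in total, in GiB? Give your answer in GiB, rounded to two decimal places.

223.13 GiB

Total = 6,966 × 32.8 MiB = 228484.8 MiB
= 228484.8 × 1,048,576 bytes = 239,583,677,644.8 bytes
1 GiB = 1,073,741,824 bytes
239,583,677,644.8 / 1,073,741,824 = 223.13 GiB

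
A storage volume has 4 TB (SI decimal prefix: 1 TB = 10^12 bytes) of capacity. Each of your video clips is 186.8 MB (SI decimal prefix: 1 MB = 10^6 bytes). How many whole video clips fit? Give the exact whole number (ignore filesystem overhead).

21,413

Capacity: 4 TB = 4,000,000,000,000 bytes
Per item: 186.8 MB = 186,800,000 bytes
⌊4,000,000,000,000 / 186,800,000⌋ = 21,413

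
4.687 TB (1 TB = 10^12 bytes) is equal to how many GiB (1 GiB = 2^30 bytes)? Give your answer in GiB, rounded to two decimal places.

4.687 TB = 4.687 × 10^12 bytes = 4,687,000,000,000 bytes
1 GiB = 1,073,741,824 bytes
4,687,000,000,000 / 1,073,741,824 = 4,365.11 GiB

4,365.11 GiB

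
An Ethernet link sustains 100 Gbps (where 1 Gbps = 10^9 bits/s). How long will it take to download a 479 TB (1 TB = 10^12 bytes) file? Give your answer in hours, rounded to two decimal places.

10.64 hours

479 TB = 479,000,000,000,000 bytes = 3,832,000,000,000,000 bits
100 Gbps = 100,000,000,000 bits/s
time = 3,832,000,000,000,000 / 100,000,000,000 = 38,320.0000 s
38,320.0000 s / 3600 = 10.64 hours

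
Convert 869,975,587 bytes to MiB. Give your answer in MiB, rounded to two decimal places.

829.67 MiB

869,975,587 bytes given.
1 MiB = 2^20 bytes = 1,048,576 bytes
869,975,587 / 1,048,576 = 829.67 MiB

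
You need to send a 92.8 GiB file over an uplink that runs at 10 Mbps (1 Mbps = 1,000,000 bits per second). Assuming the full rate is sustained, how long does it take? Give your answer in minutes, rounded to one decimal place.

1,328.6 minutes

92.8 GiB = 99,643,241,267.2 bytes = 797,145,930,137.6 bits
10 Mbps = 10,000,000 bits/s
time = 797,145,930,137.6 / 10,000,000 = 79,714.59 s
79,714.59 s / 60 = 1,328.6 minutes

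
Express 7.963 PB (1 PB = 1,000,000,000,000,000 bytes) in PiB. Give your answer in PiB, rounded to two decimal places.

7.963 PB = 7.963 × 10^15 bytes = 7,963,000,000,000,000 bytes
1 PiB = 1,125,899,906,842,624 bytes
7,963,000,000,000,000 / 1,125,899,906,842,624 = 7.07 PiB

7.07 PiB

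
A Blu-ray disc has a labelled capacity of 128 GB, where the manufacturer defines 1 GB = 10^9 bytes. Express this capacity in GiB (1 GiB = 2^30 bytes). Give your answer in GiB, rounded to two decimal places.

128 GB = 128 × 10^9 bytes = 128,000,000,000 bytes
1 GiB = 2^30 bytes = 1,073,741,824 bytes
128,000,000,000 / 1,073,741,824 = 119.21 GiB

119.21 GiB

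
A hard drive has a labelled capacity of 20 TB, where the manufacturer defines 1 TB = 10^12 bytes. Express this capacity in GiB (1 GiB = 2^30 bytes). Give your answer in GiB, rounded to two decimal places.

18,626.45 GiB

20 TB = 20 × 10^12 bytes = 20,000,000,000,000 bytes
1 GiB = 2^30 bytes = 1,073,741,824 bytes
20,000,000,000,000 / 1,073,741,824 = 18,626.45 GiB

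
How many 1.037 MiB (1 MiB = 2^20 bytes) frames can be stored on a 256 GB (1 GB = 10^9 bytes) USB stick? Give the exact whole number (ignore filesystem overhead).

235,429

Capacity: 256 GB = 256,000,000,000 bytes
Per item: 1.037 MiB = 1,087,373.312 bytes
⌊256,000,000,000 / 1,087,373.312⌋ = 235,429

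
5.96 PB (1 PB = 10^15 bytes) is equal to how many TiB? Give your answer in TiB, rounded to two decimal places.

5.96 PB = 5.96 × 10^15 bytes = 5,960,000,000,000,000 bytes
1 TiB = 1,099,511,627,776 bytes
5,960,000,000,000,000 / 1,099,511,627,776 = 5,420.59 TiB

5,420.59 TiB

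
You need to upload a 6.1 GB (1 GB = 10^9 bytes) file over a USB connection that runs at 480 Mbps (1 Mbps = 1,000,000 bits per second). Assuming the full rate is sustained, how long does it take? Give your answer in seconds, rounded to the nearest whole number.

102 seconds

6.1 GB = 6,100,000,000 bytes = 48,800,000,000 bits
480 Mbps = 480,000,000 bits/s
time = 48,800,000,000 / 480,000,000 = 102 s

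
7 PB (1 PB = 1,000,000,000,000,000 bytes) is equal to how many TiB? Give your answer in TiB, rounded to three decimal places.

6,366.463 TiB

7 PB × 1,000,000,000,000,000 bytes/PB = 7,000,000,000,000,000 bytes
1 TiB = 2^40 bytes = 1,099,511,627,776 bytes
7,000,000,000,000,000 / 1,099,511,627,776 = 6,366.463 TiB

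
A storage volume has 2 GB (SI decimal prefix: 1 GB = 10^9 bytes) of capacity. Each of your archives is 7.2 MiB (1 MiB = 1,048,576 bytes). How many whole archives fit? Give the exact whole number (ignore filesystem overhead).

264

Capacity: 2 GB = 2,000,000,000 bytes
Per item: 7.2 MiB = 7,549,747.2 bytes
⌊2,000,000,000 / 7,549,747.2⌋ = 264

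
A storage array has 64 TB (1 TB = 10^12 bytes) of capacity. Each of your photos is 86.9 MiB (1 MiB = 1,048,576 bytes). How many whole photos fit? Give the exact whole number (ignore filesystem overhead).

702,360

Capacity: 64 TB = 64,000,000,000,000 bytes
Per item: 86.9 MiB = 91,121,254.4 bytes
⌊64,000,000,000,000 / 91,121,254.4⌋ = 702,360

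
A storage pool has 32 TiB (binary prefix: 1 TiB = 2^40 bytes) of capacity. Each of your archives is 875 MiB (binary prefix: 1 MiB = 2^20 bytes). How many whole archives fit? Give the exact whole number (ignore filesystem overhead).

38,347

Capacity: 32 TiB = 35,184,372,088,832 bytes
Per item: 875 MiB = 917,504,000 bytes
⌊35,184,372,088,832 / 917,504,000⌋ = 38,347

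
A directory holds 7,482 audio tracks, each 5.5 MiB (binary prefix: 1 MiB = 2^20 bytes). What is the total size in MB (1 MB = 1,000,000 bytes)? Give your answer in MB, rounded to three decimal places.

Total = 7,482 × 5.5 MiB = 41,151 MiB
= 41,151 × 1,048,576 bytes = 43,149,950,976 bytes
1 MB = 1,000,000 bytes
43,149,950,976 / 1,000,000 = 43,149.951 MB

43,149.951 MB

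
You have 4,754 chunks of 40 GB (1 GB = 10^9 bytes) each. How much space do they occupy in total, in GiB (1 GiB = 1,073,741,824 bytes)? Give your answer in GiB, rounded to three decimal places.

Total = 4,754 × 40 GB = 190,160 GB
= 190,160 × 1,000,000,000 bytes = 190,160,000,000,000 bytes
1 GiB = 1,073,741,824 bytes
190,160,000,000,000 / 1,073,741,824 = 177,100.301 GiB

177,100.301 GiB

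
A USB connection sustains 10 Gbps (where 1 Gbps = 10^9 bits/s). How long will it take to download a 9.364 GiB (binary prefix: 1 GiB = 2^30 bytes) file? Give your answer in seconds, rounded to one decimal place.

9.364 GiB = 10,054,518,439.936 bytes = 80,436,147,519.488 bits
10 Gbps = 10,000,000,000 bits/s
time = 80,436,147,519.488 / 10,000,000,000 = 8.0 s

8.0 seconds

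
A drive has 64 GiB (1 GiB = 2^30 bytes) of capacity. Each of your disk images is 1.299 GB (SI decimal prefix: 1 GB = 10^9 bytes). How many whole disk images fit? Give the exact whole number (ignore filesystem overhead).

52

Capacity: 64 GiB = 68,719,476,736 bytes
Per item: 1.299 GB = 1,299,000,000 bytes
⌊68,719,476,736 / 1,299,000,000⌋ = 52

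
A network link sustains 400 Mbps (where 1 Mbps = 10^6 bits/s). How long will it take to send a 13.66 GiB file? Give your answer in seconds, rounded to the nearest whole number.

13.66 GiB = 14,667,313,315.84 bytes = 117,338,506,526.72 bits
400 Mbps = 400,000,000 bits/s
time = 117,338,506,526.72 / 400,000,000 = 293 s

293 seconds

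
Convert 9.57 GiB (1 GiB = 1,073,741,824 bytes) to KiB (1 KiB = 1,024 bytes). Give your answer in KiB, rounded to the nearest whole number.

10,034,872 KiB

9.57 GiB × 1,073,741,824 bytes/GiB = 10,275,709,255.68 bytes
1 KiB = 2^10 bytes = 1,024 bytes
10,275,709,255.68 / 1,024 = 10,034,872 KiB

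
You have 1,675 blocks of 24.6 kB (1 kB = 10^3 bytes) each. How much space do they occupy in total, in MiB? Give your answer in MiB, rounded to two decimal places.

39.30 MiB

Total = 1,675 × 24.6 kB = 41,205 kB
= 41,205 × 1,000 bytes = 41,205,000 bytes
1 MiB = 1,048,576 bytes
41,205,000 / 1,048,576 = 39.30 MiB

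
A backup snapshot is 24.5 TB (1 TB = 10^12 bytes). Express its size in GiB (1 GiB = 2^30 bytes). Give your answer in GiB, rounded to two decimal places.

22,817.40 GiB

24.5 TB = 24.5 × 10^12 bytes = 24,500,000,000,000 bytes
1 GiB = 2^30 bytes = 1,073,741,824 bytes
24,500,000,000,000 / 1,073,741,824 = 22,817.40 GiB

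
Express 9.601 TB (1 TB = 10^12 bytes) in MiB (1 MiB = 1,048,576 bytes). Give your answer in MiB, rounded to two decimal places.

9.601 TB = 9.601 × 10^12 bytes = 9,601,000,000,000 bytes
1 MiB = 1,048,576 bytes
9,601,000,000,000 / 1,048,576 = 9,156,227.11 MiB

9,156,227.11 MiB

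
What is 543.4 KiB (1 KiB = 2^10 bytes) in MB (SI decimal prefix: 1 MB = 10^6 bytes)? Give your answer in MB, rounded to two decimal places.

0.56 MB

543.4 KiB = 543.4 × 2^10 bytes = 556,441.6 bytes
1 MB = 10^6 bytes = 1,000,000 bytes
556,441.6 / 1,000,000 = 0.56 MB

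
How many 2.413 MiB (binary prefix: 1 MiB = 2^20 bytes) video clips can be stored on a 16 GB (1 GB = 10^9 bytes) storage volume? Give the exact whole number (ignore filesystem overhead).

6,323

Capacity: 16 GB = 16,000,000,000 bytes
Per item: 2.413 MiB = 2,530,213.888 bytes
⌊16,000,000,000 / 2,530,213.888⌋ = 6,323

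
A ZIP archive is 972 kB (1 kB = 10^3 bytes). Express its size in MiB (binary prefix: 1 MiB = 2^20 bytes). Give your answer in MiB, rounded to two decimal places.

0.93 MiB

972 kB = 972 × 10^3 bytes = 972,000 bytes
1 MiB = 1,048,576 bytes
972,000 / 1,048,576 = 0.93 MiB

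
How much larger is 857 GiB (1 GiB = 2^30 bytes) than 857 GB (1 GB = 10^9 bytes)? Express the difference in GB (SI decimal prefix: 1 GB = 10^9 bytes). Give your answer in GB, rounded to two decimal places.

63.20 GB

857 GiB = 857 × 1,073,741,824 = 920,196,743,168 bytes
857 GB = 857 × 1,000,000,000 = 857,000,000,000 bytes
difference = 63,196,743,168 bytes
63,196,743,168 / 1,000,000,000 = 63.20 GB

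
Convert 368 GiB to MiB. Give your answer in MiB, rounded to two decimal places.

368 GiB = 368 × 2^30 bytes = 395,136,991,232 bytes
1 MiB = 1,048,576 bytes
395,136,991,232 / 1,048,576 = 376,832.00 MiB

376,832.00 MiB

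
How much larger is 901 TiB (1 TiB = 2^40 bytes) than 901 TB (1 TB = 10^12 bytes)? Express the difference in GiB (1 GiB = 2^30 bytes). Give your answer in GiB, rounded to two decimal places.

83,502.36 GiB

901 TiB = 901 × 1,099,511,627,776 = 990,659,976,626,176 bytes
901 TB = 901 × 1,000,000,000,000 = 901,000,000,000,000 bytes
difference = 89,659,976,626,176 bytes
89,659,976,626,176 / 1,073,741,824 = 83,502.36 GiB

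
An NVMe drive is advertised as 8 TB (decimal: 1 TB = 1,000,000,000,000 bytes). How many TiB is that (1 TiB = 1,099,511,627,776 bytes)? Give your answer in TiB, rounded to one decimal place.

7.3 TiB

8 TB = 8 × 10^12 bytes = 8,000,000,000,000 bytes
1 TiB = 2^40 bytes = 1,099,511,627,776 bytes
8,000,000,000,000 / 1,099,511,627,776 = 7.3 TiB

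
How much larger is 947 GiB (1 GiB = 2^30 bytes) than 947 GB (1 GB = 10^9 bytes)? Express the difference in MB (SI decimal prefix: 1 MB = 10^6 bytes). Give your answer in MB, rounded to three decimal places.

947 GiB = 947 × 1,073,741,824 = 1,016,833,507,328 bytes
947 GB = 947 × 1,000,000,000 = 947,000,000,000 bytes
difference = 69,833,507,328 bytes
69,833,507,328 / 1,000,000 = 69,833.507 MB

69,833.507 MB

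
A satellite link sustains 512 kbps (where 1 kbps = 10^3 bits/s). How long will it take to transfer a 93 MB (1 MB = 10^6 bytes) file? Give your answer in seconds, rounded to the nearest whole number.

93 MB = 93,000,000 bytes = 744,000,000 bits
512 kbps = 512,000 bits/s
time = 744,000,000 / 512,000 = 1,453 s

1,453 seconds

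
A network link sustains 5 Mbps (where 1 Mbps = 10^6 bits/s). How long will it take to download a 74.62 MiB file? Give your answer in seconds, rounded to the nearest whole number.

125 seconds

74.62 MiB = 78,244,741.12 bytes = 625,957,928.96 bits
5 Mbps = 5,000,000 bits/s
time = 625,957,928.96 / 5,000,000 = 125 s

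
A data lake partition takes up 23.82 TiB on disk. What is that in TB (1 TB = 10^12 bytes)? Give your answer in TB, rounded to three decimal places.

23.82 TiB × 1,099,511,627,776 bytes/TiB = 26,190,366,973,624.32 bytes
1 TB = 1,000,000,000,000 bytes
26,190,366,973,624.32 / 1,000,000,000,000 = 26.190 TB

26.190 TB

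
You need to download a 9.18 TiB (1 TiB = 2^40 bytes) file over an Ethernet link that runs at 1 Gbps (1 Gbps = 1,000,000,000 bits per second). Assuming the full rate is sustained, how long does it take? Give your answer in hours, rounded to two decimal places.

22.43 hours

9.18 TiB = 10,093,516,742,983.68 bytes = 80,748,133,943,869.44 bits
1 Gbps = 1,000,000,000 bits/s
time = 80,748,133,943,869.44 / 1,000,000,000 = 80,748.1339 s
80,748.1339 s / 3600 = 22.43 hours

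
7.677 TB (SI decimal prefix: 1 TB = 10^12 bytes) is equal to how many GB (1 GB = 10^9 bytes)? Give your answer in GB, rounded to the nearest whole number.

7,677 GB

7.677 TB = 7.677 × 10^12 bytes = 7,677,000,000,000 bytes
1 GB = 10^9 bytes = 1,000,000,000 bytes
7,677,000,000,000 / 1,000,000,000 = 7,677 GB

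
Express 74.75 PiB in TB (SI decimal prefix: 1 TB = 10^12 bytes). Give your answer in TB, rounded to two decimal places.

74.75 PiB = 74.75 × 2^50 bytes = 84,161,018,036,486,144 bytes
1 TB = 1,000,000,000,000 bytes
84,161,018,036,486,144 / 1,000,000,000,000 = 84,161.02 TB

84,161.02 TB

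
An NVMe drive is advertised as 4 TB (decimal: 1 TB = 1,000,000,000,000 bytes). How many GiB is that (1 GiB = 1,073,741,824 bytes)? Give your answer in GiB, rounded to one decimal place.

4 TB = 4 × 10^12 bytes = 4,000,000,000,000 bytes
1 GiB = 2^30 bytes = 1,073,741,824 bytes
4,000,000,000,000 / 1,073,741,824 = 3,725.3 GiB

3,725.3 GiB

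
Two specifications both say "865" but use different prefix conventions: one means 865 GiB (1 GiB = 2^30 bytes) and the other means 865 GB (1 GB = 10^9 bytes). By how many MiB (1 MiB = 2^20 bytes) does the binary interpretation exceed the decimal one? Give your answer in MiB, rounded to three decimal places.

865 GiB = 865 × 1,073,741,824 = 928,786,677,760 bytes
865 GB = 865 × 1,000,000,000 = 865,000,000,000 bytes
difference = 63,786,677,760 bytes
63,786,677,760 / 1,048,576 = 60,831.716 MiB

60,831.716 MiB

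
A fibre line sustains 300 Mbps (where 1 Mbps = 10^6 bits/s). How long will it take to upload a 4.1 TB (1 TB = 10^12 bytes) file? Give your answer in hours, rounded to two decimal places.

4.1 TB = 4,100,000,000,000 bytes = 32,800,000,000,000 bits
300 Mbps = 300,000,000 bits/s
time = 32,800,000,000,000 / 300,000,000 = 109,333.3333 s
109,333.3333 s / 3600 = 30.37 hours

30.37 hours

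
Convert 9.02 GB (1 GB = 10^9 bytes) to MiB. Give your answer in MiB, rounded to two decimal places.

9.02 GB × 1,000,000,000 bytes/GB = 9,020,000,000 bytes
1 MiB = 1,048,576 bytes
9,020,000,000 / 1,048,576 = 8,602.14 MiB

8,602.14 MiB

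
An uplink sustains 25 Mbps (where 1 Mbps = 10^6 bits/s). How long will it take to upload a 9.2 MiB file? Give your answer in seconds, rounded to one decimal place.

9.2 MiB = 9,646,899.2 bytes = 77,175,193.6 bits
25 Mbps = 25,000,000 bits/s
time = 77,175,193.6 / 25,000,000 = 3.1 s

3.1 seconds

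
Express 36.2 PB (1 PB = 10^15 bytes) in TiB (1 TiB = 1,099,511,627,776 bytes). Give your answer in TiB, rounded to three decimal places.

36.2 PB × 1,000,000,000,000,000 bytes/PB = 36,200,000,000,000,000 bytes
1 TiB = 1,099,511,627,776 bytes
36,200,000,000,000,000 / 1,099,511,627,776 = 32,923.708 TiB

32,923.708 TiB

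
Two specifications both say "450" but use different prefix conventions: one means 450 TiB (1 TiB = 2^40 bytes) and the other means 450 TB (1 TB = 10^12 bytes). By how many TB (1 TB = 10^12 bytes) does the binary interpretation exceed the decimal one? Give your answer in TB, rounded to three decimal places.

44.780 TB

450 TiB = 450 × 1,099,511,627,776 = 494,780,232,499,200 bytes
450 TB = 450 × 1,000,000,000,000 = 450,000,000,000,000 bytes
difference = 44,780,232,499,200 bytes
44,780,232,499,200 / 1,000,000,000,000 = 44.780 TB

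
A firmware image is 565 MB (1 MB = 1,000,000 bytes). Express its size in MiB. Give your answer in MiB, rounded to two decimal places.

538.83 MiB

565 MB = 565 × 10^6 bytes = 565,000,000 bytes
1 MiB = 1,048,576 bytes
565,000,000 / 1,048,576 = 538.83 MiB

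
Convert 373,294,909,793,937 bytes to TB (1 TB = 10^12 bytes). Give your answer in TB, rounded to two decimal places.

373.29 TB

373,294,909,793,937 bytes given.
1 TB = 1,000,000,000,000 bytes
373,294,909,793,937 / 1,000,000,000,000 = 373.29 TB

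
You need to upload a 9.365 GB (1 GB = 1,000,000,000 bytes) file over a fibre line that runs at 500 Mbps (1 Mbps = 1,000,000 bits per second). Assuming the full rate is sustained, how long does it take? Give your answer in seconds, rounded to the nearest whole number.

150 seconds

9.365 GB = 9,365,000,000 bytes = 74,920,000,000 bits
500 Mbps = 500,000,000 bits/s
time = 74,920,000,000 / 500,000,000 = 150 s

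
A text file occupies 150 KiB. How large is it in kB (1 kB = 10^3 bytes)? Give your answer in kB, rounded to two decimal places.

150 KiB × 1,024 bytes/KiB = 153,600 bytes
1 kB = 1,000 bytes
153,600 / 1,000 = 153.60 kB

153.60 kB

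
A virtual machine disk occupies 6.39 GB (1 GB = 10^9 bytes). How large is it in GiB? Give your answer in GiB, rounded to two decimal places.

6.39 GB × 1,000,000,000 bytes/GB = 6,390,000,000 bytes
1 GiB = 2^30 bytes = 1,073,741,824 bytes
6,390,000,000 / 1,073,741,824 = 5.95 GiB

5.95 GiB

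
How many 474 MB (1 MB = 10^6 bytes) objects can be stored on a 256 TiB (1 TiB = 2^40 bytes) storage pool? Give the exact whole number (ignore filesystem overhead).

Capacity: 256 TiB = 281,474,976,710,656 bytes
Per item: 474 MB = 474,000,000 bytes
⌊281,474,976,710,656 / 474,000,000⌋ = 593,829

593,829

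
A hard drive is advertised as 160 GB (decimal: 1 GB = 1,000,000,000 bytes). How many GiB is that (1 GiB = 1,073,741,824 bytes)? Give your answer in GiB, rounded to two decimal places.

149.01 GiB

160 GB = 160 × 10^9 bytes = 160,000,000,000 bytes
1 GiB = 1,073,741,824 bytes
160,000,000,000 / 1,073,741,824 = 149.01 GiB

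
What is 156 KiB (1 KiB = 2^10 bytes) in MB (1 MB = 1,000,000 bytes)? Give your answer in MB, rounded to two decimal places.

0.16 MB

156 KiB = 156 × 2^10 bytes = 159,744 bytes
1 MB = 1,000,000 bytes
159,744 / 1,000,000 = 0.16 MB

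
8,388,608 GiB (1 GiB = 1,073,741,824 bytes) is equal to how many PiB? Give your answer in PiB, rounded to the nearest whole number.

8,388,608 GiB = 8,388,608 × 2^30 bytes = 9,007,199,254,740,992 bytes
1 PiB = 1,125,899,906,842,624 bytes
9,007,199,254,740,992 / 1,125,899,906,842,624 = 8 PiB

8 PiB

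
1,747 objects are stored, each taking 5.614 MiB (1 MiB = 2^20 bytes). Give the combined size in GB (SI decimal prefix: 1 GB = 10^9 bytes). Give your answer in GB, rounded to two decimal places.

10.28 GB

Total = 1,747 × 5.614 MiB = 9807.658 MiB
= 9807.658 × 1,048,576 bytes = 10,284,074,795.008 bytes
1 GB = 1,000,000,000 bytes
10,284,074,795.008 / 1,000,000,000 = 10.28 GB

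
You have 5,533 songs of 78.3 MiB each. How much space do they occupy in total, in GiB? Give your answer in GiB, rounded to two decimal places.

423.08 GiB

Total = 5,533 × 78.3 MiB = 433233.9 MiB
= 433233.9 × 1,048,576 bytes = 454,278,669,926.4 bytes
1 GiB = 1,073,741,824 bytes
454,278,669,926.4 / 1,073,741,824 = 423.08 GiB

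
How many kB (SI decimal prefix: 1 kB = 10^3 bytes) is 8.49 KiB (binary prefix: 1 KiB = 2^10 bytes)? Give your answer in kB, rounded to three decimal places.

8.694 kB

8.49 KiB = 8.49 × 2^10 bytes = 8,693.76 bytes
1 kB = 10^3 bytes = 1,000 bytes
8,693.76 / 1,000 = 8.694 kB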